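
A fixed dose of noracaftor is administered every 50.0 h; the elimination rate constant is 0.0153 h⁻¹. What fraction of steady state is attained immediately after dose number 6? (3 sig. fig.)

f_n = 1 − e^(−nkτ) = 1 − e^(−6 × 0.01530 × 50.0) = 1 − e^(−4.590) = 1 − 0.01015 ≈ 0.990

0.990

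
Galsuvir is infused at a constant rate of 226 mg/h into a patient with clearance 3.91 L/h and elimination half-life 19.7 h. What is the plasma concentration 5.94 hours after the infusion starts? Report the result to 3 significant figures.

10.9 µg/mL

Css = rate / CL = 226 / 3.91 = 57.80 µg/mL
k = ln 2 / 19.7 = 0.03519 h⁻¹
C(t) = Css (1 − e^(−kt)) = 57.80 × (1 − e^(−0.2090)) = 57.80 × 0.1886 ≈ 10.9 µg/mL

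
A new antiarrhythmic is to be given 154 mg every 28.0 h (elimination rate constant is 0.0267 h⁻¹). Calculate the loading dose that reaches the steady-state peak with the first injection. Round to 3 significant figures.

292 mg

Accumulation ratio R = 1 / (1 − e^(−kτ)) = 1 / (1 − e^(−0.02670×28.0)) = 1 / (1 − 0.4735) = 1.899
Loading dose = maintenance dose × R = 154 × 1.899 ≈ 292 mg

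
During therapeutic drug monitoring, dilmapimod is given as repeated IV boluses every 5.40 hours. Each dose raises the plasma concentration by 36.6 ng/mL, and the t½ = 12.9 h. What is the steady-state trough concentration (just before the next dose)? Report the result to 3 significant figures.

k = ln 2 / 12.9 = 0.05373 h⁻¹
Fraction remaining after one interval: e^(−kτ) = e^(−0.05373 × 5.40) = 0.7481
R = 1 / (1 − 0.7481) = 3.971
Css,max = 36.6 × 3.971 = 145.3 ng/mL
Css,min = Css,max × e^(−kτ) = 145.3 × 0.7481 ≈ 109 ng/mL

109 ng/mL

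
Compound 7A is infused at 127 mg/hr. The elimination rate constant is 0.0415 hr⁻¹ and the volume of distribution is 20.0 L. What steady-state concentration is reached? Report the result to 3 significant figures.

CL = k · V = 0.0415 × 20.0 = 0.8300 L/hr
Css = rate / CL = 127 / 0.8300 ≈ 153 µg/mL

153 µg/mL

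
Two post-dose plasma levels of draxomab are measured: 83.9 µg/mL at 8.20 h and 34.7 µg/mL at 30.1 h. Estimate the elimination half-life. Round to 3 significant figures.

17.2 hours

k = ln(C₁/C₂) / (t₂ − t₁) = ln(83.9/34.7) / (30.1 − 8.20)
  = 0.8829 / 21.90 = 0.04031 h⁻¹
t½ = ln 2 / k = ln 2 / 0.04031 ≈ 17.2 hours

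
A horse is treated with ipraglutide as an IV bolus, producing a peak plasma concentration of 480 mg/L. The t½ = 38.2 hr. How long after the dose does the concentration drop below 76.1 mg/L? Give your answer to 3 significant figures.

101 hours

k = ln 2 / 38.2 = 0.01815 hr⁻¹
C(t) = C₀ e^(−kt)  ⇒  t = ln(C₀/C) / k
t = ln(480/76.1) / 0.01815 = 1.842 / 0.01815 ≈ 101 hours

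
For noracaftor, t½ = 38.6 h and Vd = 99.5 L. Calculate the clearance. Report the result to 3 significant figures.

1.79 L/h

k = ln 2 / t½ = ln 2 / 38.6 = 0.01796 h⁻¹
CL = k · V = 0.01796 × 99.5 ≈ 1.79 L/h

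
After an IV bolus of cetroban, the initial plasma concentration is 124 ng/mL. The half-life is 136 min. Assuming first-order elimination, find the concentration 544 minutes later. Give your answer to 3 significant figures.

k = ln 2 / 136 = 0.005097 min⁻¹
C(t) = C₀ e^(−kt) = 124 × e^(−0.005097 × 544) = 124 × e^(−2.773) = 124 × 0.06250 ≈ 7.75 ng/mL

7.75 ng/mL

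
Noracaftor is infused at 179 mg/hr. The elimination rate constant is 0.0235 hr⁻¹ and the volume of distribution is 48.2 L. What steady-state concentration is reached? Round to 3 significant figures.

158 mg/L

CL = k · V = 0.0235 × 48.2 = 1.133 L/hr
Css = rate / CL = 179 / 1.133 ≈ 158 mg/L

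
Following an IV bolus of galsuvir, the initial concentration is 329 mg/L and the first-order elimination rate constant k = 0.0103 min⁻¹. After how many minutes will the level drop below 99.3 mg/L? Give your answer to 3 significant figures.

C(t) = C₀ e^(−kt)  ⇒  t = ln(C₀/C) / k
t = ln(329/99.3) / 0.01030 = 1.198 / 0.01030 ≈ 116 minutes

116 minutes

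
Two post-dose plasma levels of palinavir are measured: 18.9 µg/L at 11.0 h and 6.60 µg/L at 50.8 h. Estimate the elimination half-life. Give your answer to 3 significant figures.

k = ln(C₁/C₂) / (t₂ − t₁) = ln(18.9/6.60) / (50.8 − 11.0)
  = 1.052 / 39.80 = 0.02643 h⁻¹
t½ = ln 2 / k = ln 2 / 0.02643 ≈ 26.2 hours

26.2 hours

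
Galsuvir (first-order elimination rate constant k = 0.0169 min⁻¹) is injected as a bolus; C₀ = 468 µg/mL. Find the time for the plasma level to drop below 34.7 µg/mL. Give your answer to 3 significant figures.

C(t) = C₀ e^(−kt)  ⇒  t = ln(C₀/C) / k
t = ln(468/34.7) / 0.01690 = 2.602 / 0.01690 ≈ 154 minutes

154 minutes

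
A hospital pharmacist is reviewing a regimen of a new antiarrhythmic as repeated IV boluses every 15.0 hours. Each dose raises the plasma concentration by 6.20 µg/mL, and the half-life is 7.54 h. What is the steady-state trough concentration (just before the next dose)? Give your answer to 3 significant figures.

2.09 µg/mL

k = ln 2 / 7.54 = 0.09193 h⁻¹
Fraction remaining after one interval: e^(−kτ) = e^(−0.09193 × 15.0) = 0.2518
R = 1 / (1 − 0.2518) = 1.337
Css,max = 6.20 × 1.337 = 8.287 µg/mL
Css,min = Css,max × e^(−kτ) = 8.287 × 0.2518 ≈ 2.09 µg/mL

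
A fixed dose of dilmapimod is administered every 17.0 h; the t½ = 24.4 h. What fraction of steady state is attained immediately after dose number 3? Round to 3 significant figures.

k = ln 2 / 24.4 = 0.02841 h⁻¹
f_n = 1 − e^(−nkτ) = 1 − e^(−3 × 0.02841 × 17.0) = 1 − e^(−1.449) = 1 − 0.2349 ≈ 0.765

0.765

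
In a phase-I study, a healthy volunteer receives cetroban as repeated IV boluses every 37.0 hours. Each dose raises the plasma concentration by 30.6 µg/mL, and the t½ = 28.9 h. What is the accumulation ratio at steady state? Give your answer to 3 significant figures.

k = ln 2 / 28.9 = 0.02398 h⁻¹
Fraction remaining after one interval: e^(−kτ) = e^(−0.02398 × 37.0) = 0.4117
R = 1 / (1 − 0.4117) = 1 / 0.5883 ≈ 1.70

1.70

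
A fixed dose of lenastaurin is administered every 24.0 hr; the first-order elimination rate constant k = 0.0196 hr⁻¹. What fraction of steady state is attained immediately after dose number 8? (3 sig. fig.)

0.977

f_n = 1 − e^(−nkτ) = 1 − e^(−8 × 0.01960 × 24.0) = 1 − e^(−3.763) = 1 − 0.02321 ≈ 0.977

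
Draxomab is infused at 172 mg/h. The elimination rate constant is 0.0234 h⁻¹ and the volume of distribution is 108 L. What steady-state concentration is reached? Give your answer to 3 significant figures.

68.1 µg/mL

CL = k · V = 0.0234 × 108 = 2.527 L/h
Css = rate / CL = 172 / 2.527 ≈ 68.1 µg/mL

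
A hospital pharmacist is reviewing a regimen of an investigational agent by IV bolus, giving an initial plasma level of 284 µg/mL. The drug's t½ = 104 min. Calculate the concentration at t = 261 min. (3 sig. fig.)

k = ln 2 / 104 = 0.006665 min⁻¹
261 min is 2.510 half-lives, so C = 284 × (1/2)^2.510 = 284 × 0.1756 ≈ 49.9 µg/mL

49.9 µg/mL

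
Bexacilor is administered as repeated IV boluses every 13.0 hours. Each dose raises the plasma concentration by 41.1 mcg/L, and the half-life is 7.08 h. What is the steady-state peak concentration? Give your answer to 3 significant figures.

57.1 mcg/L

k = ln 2 / 7.08 = 0.09790 h⁻¹
Fraction remaining after one interval: e^(−kτ) = e^(−0.09790 × 13.0) = 0.2801
R = 1 / (1 − 0.2801) = 1.389
Css,max = 41.1 × 1.389 ≈ 57.1 mcg/L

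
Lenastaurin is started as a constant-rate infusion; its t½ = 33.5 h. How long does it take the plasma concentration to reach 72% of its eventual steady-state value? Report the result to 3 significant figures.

61.5 hours

k = ln 2 / 33.5 = 0.02069 h⁻¹
f = 1 − e^(−kt)  ⇒  t = −ln(1 − f) / k
t = −ln(1 − 0.72) / 0.02069 = 1.273 / 0.02069 ≈ 61.5 hours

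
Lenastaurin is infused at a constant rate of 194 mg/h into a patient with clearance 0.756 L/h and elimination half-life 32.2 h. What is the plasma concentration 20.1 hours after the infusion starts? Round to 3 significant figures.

Css = rate / CL = 194 / 0.756 = 256.6 mg/L
k = ln 2 / 32.2 = 0.02153 h⁻¹
C(t) = Css (1 − e^(−kt)) = 256.6 × (1 − e^(−0.4327)) = 256.6 × 0.3512 ≈ 90.1 mg/L

90.1 mg/L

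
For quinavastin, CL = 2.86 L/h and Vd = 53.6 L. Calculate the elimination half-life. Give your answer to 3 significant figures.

13.0 hours

k = CL / V = 2.86 / 53.6 = 0.05336 h⁻¹
t½ = ln 2 / k = ln 2 / 0.05336 ≈ 13.0 hours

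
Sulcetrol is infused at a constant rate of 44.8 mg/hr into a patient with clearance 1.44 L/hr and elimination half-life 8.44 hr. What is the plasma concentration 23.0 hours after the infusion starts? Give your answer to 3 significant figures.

Css = rate / CL = 44.8 / 1.44 = 31.11 mg/L
k = ln 2 / 8.44 = 0.08213 hr⁻¹
C(t) = Css (1 − e^(−kt)) = 31.11 × (1 − e^(−1.889)) = 31.11 × 0.8488 ≈ 26.4 mg/L

26.4 mg/L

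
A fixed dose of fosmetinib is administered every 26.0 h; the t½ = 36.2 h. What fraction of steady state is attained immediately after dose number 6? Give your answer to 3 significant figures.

0.950

k = ln 2 / 36.2 = 0.01915 h⁻¹
f_n = 1 − e^(−nkτ) = 1 − e^(−6 × 0.01915 × 26.0) = 1 − e^(−2.987) = 1 − 0.05044 ≈ 0.950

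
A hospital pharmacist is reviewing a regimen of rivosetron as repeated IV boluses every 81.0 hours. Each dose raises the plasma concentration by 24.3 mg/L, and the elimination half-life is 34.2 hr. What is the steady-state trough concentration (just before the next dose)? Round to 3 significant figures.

5.84 mg/L

k = ln 2 / 34.2 = 0.02027 hr⁻¹
Fraction remaining after one interval: e^(−kτ) = e^(−0.02027 × 81.0) = 0.1937
R = 1 / (1 − 0.1937) = 1.240
Css,max = 24.3 × 1.240 = 30.14 mg/L
Css,min = Css,max × e^(−kτ) = 30.14 × 0.1937 ≈ 5.84 mg/L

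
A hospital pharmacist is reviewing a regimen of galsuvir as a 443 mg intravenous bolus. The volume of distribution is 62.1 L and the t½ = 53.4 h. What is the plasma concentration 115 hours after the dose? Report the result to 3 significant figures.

C₀ = dose / V = 443 / 62.1 = 7.134 µg/mL
k = ln 2 / 53.4 = 0.01298 h⁻¹
C(t) = C₀ e^(−kt) = 7.134 × e^(−0.01298 × 115) = 7.134 × e^(−1.493) = 7.134 × 0.2248 ≈ 1.60 µg/mL

1.60 µg/mL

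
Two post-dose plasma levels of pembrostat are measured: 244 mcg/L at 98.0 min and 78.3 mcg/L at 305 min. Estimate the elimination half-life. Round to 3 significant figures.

126 minutes

k = ln(C₁/C₂) / (t₂ − t₁) = ln(244/78.3) / (305 − 98.0)
  = 1.137 / 207.0 = 0.005491 min⁻¹
t½ = ln 2 / k = ln 2 / 0.005491 ≈ 126 minutes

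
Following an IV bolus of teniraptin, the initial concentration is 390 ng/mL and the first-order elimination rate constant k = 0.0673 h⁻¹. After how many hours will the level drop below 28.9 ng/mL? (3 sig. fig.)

C(t) = C₀ e^(−kt)  ⇒  t = ln(C₀/C) / k
t = ln(390/28.9) / 0.06730 = 2.602 / 0.06730 ≈ 38.7 hours

38.7 hours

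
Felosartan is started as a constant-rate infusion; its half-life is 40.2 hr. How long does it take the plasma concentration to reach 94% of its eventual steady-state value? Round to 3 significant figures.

k = ln 2 / 40.2 = 0.01724 hr⁻¹
f = 1 − e^(−kt)  ⇒  t = −ln(1 − f) / k
t = −ln(1 − 0.94) / 0.01724 = 2.813 / 0.01724 ≈ 163 hours

163 hours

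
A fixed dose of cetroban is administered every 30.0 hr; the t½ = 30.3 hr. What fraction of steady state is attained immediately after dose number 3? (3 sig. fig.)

k = ln 2 / 30.3 = 0.02288 hr⁻¹
f_n = 1 − e^(−nkτ) = 1 − e^(−3 × 0.02288 × 30.0) = 1 − e^(−2.059) = 1 − 0.1276 ≈ 0.872

0.872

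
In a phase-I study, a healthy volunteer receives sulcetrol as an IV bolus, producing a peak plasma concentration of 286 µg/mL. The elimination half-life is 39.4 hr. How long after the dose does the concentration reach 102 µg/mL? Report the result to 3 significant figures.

k = ln 2 / 39.4 = 0.01759 hr⁻¹
C(t) = C₀ e^(−kt)  ⇒  t = ln(C₀/C) / k
t = ln(286/102) / 0.01759 = 1.031 / 0.01759 ≈ 58.6 hours

58.6 hours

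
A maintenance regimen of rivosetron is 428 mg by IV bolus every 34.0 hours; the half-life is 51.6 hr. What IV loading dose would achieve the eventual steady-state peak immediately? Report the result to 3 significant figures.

k = ln 2 / 51.6 = 0.01343 hr⁻¹
Accumulation ratio R = 1 / (1 − e^(−kτ)) = 1 / (1 − e^(−0.01343×34.0)) = 1 / (1 − 0.6334) = 2.727
Loading dose = maintenance dose × R = 428 × 2.727 ≈ 1170 mg

1170 mg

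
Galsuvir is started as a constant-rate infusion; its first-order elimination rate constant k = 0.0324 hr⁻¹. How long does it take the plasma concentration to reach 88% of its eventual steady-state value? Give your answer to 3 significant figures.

65.4 hours

f = 1 − e^(−kt)  ⇒  t = −ln(1 − f) / k
t = −ln(1 − 0.88) / 0.03240 = 2.120 / 0.03240 ≈ 65.4 hours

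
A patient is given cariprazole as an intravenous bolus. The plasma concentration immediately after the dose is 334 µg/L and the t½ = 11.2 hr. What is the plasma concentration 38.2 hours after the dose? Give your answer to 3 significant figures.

31.4 µg/L

k = ln 2 / 11.2 = 0.06189 hr⁻¹
C(t) = C₀ e^(−kt) = 334 × e^(−0.06189 × 38.2) = 334 × e^(−2.364) = 334 × 0.09403 ≈ 31.4 µg/L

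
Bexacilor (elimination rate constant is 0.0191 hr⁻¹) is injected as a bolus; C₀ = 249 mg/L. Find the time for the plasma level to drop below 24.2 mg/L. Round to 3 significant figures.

122 hours

C(t) = C₀ e^(−kt)  ⇒  t = ln(C₀/C) / k
t = ln(249/24.2) / 0.01910 = 2.331 / 0.01910 ≈ 122 hours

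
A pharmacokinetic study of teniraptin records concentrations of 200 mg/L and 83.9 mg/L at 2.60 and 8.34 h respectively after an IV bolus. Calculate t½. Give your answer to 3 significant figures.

4.58 hours

k = ln(C₁/C₂) / (t₂ − t₁) = ln(200/83.9) / (8.34 − 2.60)
  = 0.8687 / 5.740 = 0.1513 h⁻¹
t½ = ln 2 / k = ln 2 / 0.1513 ≈ 4.58 hours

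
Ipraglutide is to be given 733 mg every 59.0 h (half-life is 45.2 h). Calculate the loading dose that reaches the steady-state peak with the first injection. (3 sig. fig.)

k = ln 2 / 45.2 = 0.01534 h⁻¹
Accumulation ratio R = 1 / (1 − e^(−kτ)) = 1 / (1 − e^(−0.01534×59.0)) = 1 / (1 − 0.4046) = 1.680
Loading dose = maintenance dose × R = 733 × 1.680 ≈ 1230 mg

1230 mg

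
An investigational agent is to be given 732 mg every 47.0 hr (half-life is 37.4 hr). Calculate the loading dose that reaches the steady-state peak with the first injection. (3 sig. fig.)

1260 mg

k = ln 2 / 37.4 = 0.01853 hr⁻¹
Accumulation ratio R = 1 / (1 − e^(−kτ)) = 1 / (1 − e^(−0.01853×47.0)) = 1 / (1 − 0.4185) = 1.720
Loading dose = maintenance dose × R = 732 × 1.720 ≈ 1260 mg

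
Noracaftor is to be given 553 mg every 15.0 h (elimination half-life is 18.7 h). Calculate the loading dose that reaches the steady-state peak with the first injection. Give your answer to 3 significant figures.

1300 mg

k = ln 2 / 18.7 = 0.03707 h⁻¹
Accumulation ratio R = 1 / (1 − e^(−kτ)) = 1 / (1 − e^(−0.03707×15.0)) = 1 / (1 − 0.5735) = 2.345
Loading dose = maintenance dose × R = 553 × 2.345 ≈ 1300 mg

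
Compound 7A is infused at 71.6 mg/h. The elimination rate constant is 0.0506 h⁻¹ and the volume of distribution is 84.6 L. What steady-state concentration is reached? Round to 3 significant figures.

CL = k · V = 0.0506 × 84.6 = 4.281 L/h
Css = rate / CL = 71.6 / 4.281 ≈ 16.7 mg/L

16.7 mg/L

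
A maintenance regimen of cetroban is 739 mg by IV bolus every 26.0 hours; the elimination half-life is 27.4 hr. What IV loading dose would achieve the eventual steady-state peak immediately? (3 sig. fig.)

k = ln 2 / 27.4 = 0.02530 hr⁻¹
Accumulation ratio R = 1 / (1 − e^(−kτ)) = 1 / (1 − e^(−0.02530×26.0)) = 1 / (1 − 0.5180) = 2.075
Loading dose = maintenance dose × R = 739 × 2.075 ≈ 1530 mg

1530 mg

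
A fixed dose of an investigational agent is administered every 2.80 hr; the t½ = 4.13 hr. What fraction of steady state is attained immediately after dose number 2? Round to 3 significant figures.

k = ln 2 / 4.13 = 0.1678 hr⁻¹
f_n = 1 − e^(−nkτ) = 1 − e^(−2 × 0.1678 × 2.80) = 1 − e^(−0.9399) = 1 − 0.3907 ≈ 0.609

0.609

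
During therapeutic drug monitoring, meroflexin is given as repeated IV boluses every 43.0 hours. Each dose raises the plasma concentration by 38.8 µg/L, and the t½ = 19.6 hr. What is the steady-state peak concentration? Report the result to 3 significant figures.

49.7 µg/L

k = ln 2 / 19.6 = 0.03536 hr⁻¹
Fraction remaining after one interval: e^(−kτ) = e^(−0.03536 × 43.0) = 0.2186
R = 1 / (1 − 0.2186) = 1.280
Css,max = 38.8 × 1.280 ≈ 49.7 µg/L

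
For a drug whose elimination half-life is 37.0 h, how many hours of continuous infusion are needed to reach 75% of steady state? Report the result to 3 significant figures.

74.0 hours

k = ln 2 / 37.0 = 0.01873 h⁻¹
f = 1 − e^(−kt)  ⇒  t = −ln(1 − f) / k
t = −ln(1 − 0.75) / 0.01873 = 1.386 / 0.01873 ≈ 74.0 hours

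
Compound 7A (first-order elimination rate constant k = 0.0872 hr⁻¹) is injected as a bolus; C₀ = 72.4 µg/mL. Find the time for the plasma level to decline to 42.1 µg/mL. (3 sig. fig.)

6.22 hours

C(t) = C₀ e^(−kt)  ⇒  t = ln(C₀/C) / k
t = ln(72.4/42.1) / 0.08720 = 0.5422 / 0.08720 ≈ 6.22 hours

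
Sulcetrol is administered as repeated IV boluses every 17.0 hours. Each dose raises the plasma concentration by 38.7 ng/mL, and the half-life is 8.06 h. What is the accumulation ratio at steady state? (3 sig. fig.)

1.30

k = ln 2 / 8.06 = 0.08600 h⁻¹
Fraction remaining after one interval: e^(−kτ) = e^(−0.08600 × 17.0) = 0.2318
R = 1 / (1 − 0.2318) = 1 / 0.7682 ≈ 1.30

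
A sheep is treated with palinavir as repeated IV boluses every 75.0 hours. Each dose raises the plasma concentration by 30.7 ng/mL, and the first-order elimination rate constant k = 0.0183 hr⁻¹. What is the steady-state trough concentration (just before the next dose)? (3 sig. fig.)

10.4 ng/mL

Fraction remaining after one interval: e^(−kτ) = e^(−0.01830 × 75.0) = 0.2535
R = 1 / (1 − 0.2535) = 1.340
Css,max = 30.7 × 1.340 = 41.12 ng/mL
Css,min = Css,max × e^(−kτ) = 41.12 × 0.2535 ≈ 10.4 ng/mL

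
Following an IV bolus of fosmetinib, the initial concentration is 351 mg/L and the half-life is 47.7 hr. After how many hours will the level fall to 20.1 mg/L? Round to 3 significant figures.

197 hours

k = ln 2 / 47.7 = 0.01453 hr⁻¹
C(t) = C₀ e^(−kt)  ⇒  t = ln(C₀/C) / k
t = ln(351/20.1) / 0.01453 = 2.860 / 0.01453 ≈ 197 hours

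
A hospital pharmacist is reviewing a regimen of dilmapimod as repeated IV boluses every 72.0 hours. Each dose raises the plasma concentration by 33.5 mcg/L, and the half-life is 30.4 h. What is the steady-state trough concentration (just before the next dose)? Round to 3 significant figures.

k = ln 2 / 30.4 = 0.02280 h⁻¹
Fraction remaining after one interval: e^(−kτ) = e^(−0.02280 × 72.0) = 0.1937
R = 1 / (1 − 0.1937) = 1.240
Css,max = 33.5 × 1.240 = 41.55 mcg/L
Css,min = Css,max × e^(−kτ) = 41.55 × 0.1937 ≈ 8.05 mcg/L

8.05 mcg/L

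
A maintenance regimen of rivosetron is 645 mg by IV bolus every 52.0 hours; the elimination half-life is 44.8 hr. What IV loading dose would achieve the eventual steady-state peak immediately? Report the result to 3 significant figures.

k = ln 2 / 44.8 = 0.01547 hr⁻¹
Accumulation ratio R = 1 / (1 − e^(−kτ)) = 1 / (1 − e^(−0.01547×52.0)) = 1 / (1 − 0.4473) = 1.809
Loading dose = maintenance dose × R = 645 × 1.809 ≈ 1170 mg

1170 mg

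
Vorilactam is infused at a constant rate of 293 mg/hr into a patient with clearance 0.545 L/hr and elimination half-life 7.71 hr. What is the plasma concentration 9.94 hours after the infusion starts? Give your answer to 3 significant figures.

318 µg/mL

Css = rate / CL = 293 / 0.545 = 537.6 µg/mL
k = ln 2 / 7.71 = 0.08990 hr⁻¹
C(t) = Css (1 − e^(−kt)) = 537.6 × (1 − e^(−0.8936)) = 537.6 × 0.5908 ≈ 318 µg/mL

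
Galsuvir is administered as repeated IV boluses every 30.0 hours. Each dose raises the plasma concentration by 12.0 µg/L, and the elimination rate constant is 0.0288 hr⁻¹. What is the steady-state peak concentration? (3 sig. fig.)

Fraction remaining after one interval: e^(−kτ) = e^(−0.02880 × 30.0) = 0.4215
R = 1 / (1 − 0.4215) = 1.729
Css,max = 12.0 × 1.729 ≈ 20.7 µg/L

20.7 µg/L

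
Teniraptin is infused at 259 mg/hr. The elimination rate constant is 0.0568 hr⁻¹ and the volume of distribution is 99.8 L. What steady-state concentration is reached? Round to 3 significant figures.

CL = k · V = 0.0568 × 99.8 = 5.669 L/hr
Css = rate / CL = 259 / 5.669 ≈ 45.7 mg/L

45.7 mg/L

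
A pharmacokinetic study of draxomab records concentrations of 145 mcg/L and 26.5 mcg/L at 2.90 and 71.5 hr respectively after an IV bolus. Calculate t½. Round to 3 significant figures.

k = ln(C₁/C₂) / (t₂ − t₁) = ln(145/26.5) / (71.5 − 2.90)
  = 1.700 / 68.60 = 0.02478 hr⁻¹
t½ = ln 2 / k = ln 2 / 0.02478 ≈ 28.0 hours

28.0 hours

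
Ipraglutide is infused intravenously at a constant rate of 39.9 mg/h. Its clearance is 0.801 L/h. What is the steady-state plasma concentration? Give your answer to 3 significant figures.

Css = infusion rate / CL = 39.9 / 0.801 ≈ 49.8 mg/L

49.8 mg/L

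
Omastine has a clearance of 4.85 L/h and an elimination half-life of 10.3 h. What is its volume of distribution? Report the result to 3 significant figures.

72.1 L

k = ln 2 / t½ = ln 2 / 10.3 = 0.06730 h⁻¹
V = CL / k = 4.85 / 0.06730 ≈ 72.1 L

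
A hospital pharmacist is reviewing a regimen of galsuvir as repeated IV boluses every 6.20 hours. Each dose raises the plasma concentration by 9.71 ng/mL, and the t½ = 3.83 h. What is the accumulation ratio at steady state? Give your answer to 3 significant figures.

1.48

k = ln 2 / 3.83 = 0.1810 h⁻¹
Fraction remaining after one interval: e^(−kτ) = e^(−0.1810 × 6.20) = 0.3256
R = 1 / (1 − 0.3256) = 1 / 0.6744 ≈ 1.48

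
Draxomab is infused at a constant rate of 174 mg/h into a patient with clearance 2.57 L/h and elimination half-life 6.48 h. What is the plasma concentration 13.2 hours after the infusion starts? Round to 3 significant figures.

Css = rate / CL = 174 / 2.57 = 67.70 µg/mL
k = ln 2 / 6.48 = 0.1070 h⁻¹
C(t) = Css (1 − e^(−kt)) = 67.70 × (1 − e^(−1.412)) = 67.70 × 0.7563 ≈ 51.2 µg/mL

51.2 µg/mL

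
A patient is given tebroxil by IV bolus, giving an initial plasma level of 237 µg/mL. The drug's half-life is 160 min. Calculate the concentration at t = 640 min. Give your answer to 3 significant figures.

k = ln 2 / 160 = 0.004332 min⁻¹
C(t) = C₀ e^(−kt) = 237 × e^(−0.004332 × 640) = 237 × e^(−2.773) = 237 × 0.06250 ≈ 14.8 µg/mL

14.8 µg/mL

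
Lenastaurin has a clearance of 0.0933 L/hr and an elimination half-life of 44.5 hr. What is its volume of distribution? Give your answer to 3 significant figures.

k = ln 2 / t½ = ln 2 / 44.5 = 0.01558 hr⁻¹
V = CL / k = 0.0933 / 0.01558 ≈ 5.99 L

5.99 L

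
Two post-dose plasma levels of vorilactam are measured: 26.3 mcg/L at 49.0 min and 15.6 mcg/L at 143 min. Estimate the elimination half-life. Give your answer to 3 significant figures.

125 minutes

k = ln(C₁/C₂) / (t₂ − t₁) = ln(26.3/15.6) / (143 − 49.0)
  = 0.5223 / 94.00 = 0.005556 min⁻¹
t½ = ln 2 / k = ln 2 / 0.005556 ≈ 125 minutes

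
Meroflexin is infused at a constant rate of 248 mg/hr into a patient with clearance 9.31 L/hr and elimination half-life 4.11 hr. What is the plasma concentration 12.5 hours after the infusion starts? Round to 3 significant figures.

23.4 µg/mL

Css = rate / CL = 248 / 9.31 = 26.64 µg/mL
k = ln 2 / 4.11 = 0.1686 hr⁻¹
C(t) = Css (1 − e^(−kt)) = 26.64 × (1 − e^(−2.108)) = 26.64 × 0.8785 ≈ 23.4 µg/mL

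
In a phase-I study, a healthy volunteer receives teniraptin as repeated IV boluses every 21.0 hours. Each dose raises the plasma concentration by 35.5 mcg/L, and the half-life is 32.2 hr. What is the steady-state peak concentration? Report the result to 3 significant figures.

97.6 mcg/L

k = ln 2 / 32.2 = 0.02153 hr⁻¹
Fraction remaining after one interval: e^(−kτ) = e^(−0.02153 × 21.0) = 0.6363
R = 1 / (1 − 0.6363) = 2.750
Css,max = 35.5 × 2.750 ≈ 97.6 mcg/L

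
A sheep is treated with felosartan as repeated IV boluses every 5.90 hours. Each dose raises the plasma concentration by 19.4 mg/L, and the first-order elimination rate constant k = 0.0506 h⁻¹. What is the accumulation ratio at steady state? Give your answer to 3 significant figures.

Fraction remaining after one interval: e^(−kτ) = e^(−0.05060 × 5.90) = 0.7419
R = 1 / (1 − 0.7419) = 1 / 0.2581 ≈ 3.87

3.87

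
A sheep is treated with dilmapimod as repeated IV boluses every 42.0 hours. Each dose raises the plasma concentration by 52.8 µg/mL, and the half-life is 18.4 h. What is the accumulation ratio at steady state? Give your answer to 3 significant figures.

k = ln 2 / 18.4 = 0.03767 h⁻¹
Fraction remaining after one interval: e^(−kτ) = e^(−0.03767 × 42.0) = 0.2055
R = 1 / (1 − 0.2055) = 1 / 0.7945 ≈ 1.26

1.26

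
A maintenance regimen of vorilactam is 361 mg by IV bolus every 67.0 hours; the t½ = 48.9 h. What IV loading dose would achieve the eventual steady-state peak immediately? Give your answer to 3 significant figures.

589 mg

k = ln 2 / 48.9 = 0.01417 h⁻¹
Accumulation ratio R = 1 / (1 − e^(−kτ)) = 1 / (1 − e^(−0.01417×67.0)) = 1 / (1 − 0.3869) = 1.631
Loading dose = maintenance dose × R = 361 × 1.631 ≈ 589 mg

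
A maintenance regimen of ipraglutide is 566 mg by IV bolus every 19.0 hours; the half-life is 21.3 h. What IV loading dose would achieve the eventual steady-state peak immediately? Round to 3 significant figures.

1230 mg

k = ln 2 / 21.3 = 0.03254 h⁻¹
Accumulation ratio R = 1 / (1 − e^(−kτ)) = 1 / (1 − e^(−0.03254×19.0)) = 1 / (1 − 0.5389) = 2.169
Loading dose = maintenance dose × R = 566 × 2.169 ≈ 1230 mg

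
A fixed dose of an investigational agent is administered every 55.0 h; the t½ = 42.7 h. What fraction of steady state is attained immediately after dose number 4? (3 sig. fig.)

k = ln 2 / 42.7 = 0.01623 h⁻¹
f_n = 1 − e^(−nkτ) = 1 − e^(−4 × 0.01623 × 55.0) = 1 − e^(−3.571) = 1 − 0.02812 ≈ 0.972

0.972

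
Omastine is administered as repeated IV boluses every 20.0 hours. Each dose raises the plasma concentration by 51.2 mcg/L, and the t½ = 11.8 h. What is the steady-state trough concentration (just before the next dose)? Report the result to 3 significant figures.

k = ln 2 / 11.8 = 0.05874 h⁻¹
Fraction remaining after one interval: e^(−kτ) = e^(−0.05874 × 20.0) = 0.3089
R = 1 / (1 − 0.3089) = 1.447
Css,max = 51.2 × 1.447 = 74.08 mcg/L
Css,min = Css,max × e^(−kτ) = 74.08 × 0.3089 ≈ 22.9 mcg/L

22.9 mcg/L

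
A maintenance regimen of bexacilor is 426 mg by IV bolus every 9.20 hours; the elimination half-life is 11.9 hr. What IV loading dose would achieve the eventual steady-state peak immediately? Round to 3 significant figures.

k = ln 2 / 11.9 = 0.05825 hr⁻¹
Accumulation ratio R = 1 / (1 − e^(−kτ)) = 1 / (1 − e^(−0.05825×9.20)) = 1 / (1 − 0.5852) = 2.411
Loading dose = maintenance dose × R = 426 × 2.411 ≈ 1030 mg

1030 mg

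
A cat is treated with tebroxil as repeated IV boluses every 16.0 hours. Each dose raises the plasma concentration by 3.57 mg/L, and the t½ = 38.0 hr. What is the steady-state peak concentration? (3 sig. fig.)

k = ln 2 / 38.0 = 0.01824 hr⁻¹
Fraction remaining after one interval: e^(−kτ) = e^(−0.01824 × 16.0) = 0.7469
R = 1 / (1 − 0.7469) = 3.951
Css,max = 3.57 × 3.951 ≈ 14.1 mg/L

14.1 mg/L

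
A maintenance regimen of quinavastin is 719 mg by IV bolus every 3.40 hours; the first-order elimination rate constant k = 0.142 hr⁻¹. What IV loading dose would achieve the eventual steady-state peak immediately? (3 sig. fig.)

Accumulation ratio R = 1 / (1 − e^(−kτ)) = 1 / (1 − e^(−0.1420×3.40)) = 1 / (1 − 0.6171) = 2.611
Loading dose = maintenance dose × R = 719 × 2.611 ≈ 1880 mg

1880 mg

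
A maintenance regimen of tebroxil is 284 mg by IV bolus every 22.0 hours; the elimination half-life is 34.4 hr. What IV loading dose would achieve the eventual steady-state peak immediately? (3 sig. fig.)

793 mg

k = ln 2 / 34.4 = 0.02015 hr⁻¹
Accumulation ratio R = 1 / (1 − e^(−kτ)) = 1 / (1 − e^(−0.02015×22.0)) = 1 / (1 − 0.6419) = 2.793
Loading dose = maintenance dose × R = 284 × 2.793 ≈ 793 mg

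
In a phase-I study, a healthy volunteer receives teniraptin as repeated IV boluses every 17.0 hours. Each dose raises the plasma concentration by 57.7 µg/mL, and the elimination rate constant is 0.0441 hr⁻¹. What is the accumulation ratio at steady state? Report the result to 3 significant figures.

1.90

Fraction remaining after one interval: e^(−kτ) = e^(−0.04410 × 17.0) = 0.4725
R = 1 / (1 − 0.4725) = 1 / 0.5275 ≈ 1.90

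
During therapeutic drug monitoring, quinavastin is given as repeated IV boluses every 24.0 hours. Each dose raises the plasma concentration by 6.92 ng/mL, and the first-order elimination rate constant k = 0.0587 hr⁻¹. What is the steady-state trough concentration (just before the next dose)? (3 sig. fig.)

Fraction remaining after one interval: e^(−kτ) = e^(−0.05870 × 24.0) = 0.2444
R = 1 / (1 − 0.2444) = 1.324
Css,max = 6.92 × 1.324 = 9.159 ng/mL
Css,min = Css,max × e^(−kτ) = 9.159 × 0.2444 ≈ 2.24 ng/mL

2.24 ng/mL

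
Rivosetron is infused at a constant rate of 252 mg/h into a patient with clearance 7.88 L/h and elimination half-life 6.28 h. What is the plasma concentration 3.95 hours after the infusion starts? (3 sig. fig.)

11.3 µg/mL

Css = rate / CL = 252 / 7.88 = 31.98 µg/mL
k = ln 2 / 6.28 = 0.1104 h⁻¹
C(t) = Css (1 − e^(−kt)) = 31.98 × (1 − e^(−0.4360)) = 31.98 × 0.3534 ≈ 11.3 µg/mL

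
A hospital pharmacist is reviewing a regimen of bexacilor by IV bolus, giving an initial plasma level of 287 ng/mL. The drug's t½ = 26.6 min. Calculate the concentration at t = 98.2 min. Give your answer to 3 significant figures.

k = ln 2 / 26.6 = 0.02606 min⁻¹
98.2 min is 3.692 half-lives, so C = 287 × (1/2)^3.692 = 287 × 0.07739 ≈ 22.2 ng/mL

22.2 ng/mL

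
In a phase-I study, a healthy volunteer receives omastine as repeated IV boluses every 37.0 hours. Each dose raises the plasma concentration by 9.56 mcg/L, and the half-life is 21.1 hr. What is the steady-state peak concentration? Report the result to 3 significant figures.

13.6 mcg/L

k = ln 2 / 21.1 = 0.03285 hr⁻¹
Fraction remaining after one interval: e^(−kτ) = e^(−0.03285 × 37.0) = 0.2966
R = 1 / (1 − 0.2966) = 1.422
Css,max = 9.56 × 1.422 ≈ 13.6 mcg/L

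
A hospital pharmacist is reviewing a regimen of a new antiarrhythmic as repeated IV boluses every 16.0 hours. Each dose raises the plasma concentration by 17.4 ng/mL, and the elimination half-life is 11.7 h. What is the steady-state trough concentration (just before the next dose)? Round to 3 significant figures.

11.0 ng/mL

k = ln 2 / 11.7 = 0.05924 h⁻¹
Fraction remaining after one interval: e^(−kτ) = e^(−0.05924 × 16.0) = 0.3876
R = 1 / (1 − 0.3876) = 1.633
Css,max = 17.4 × 1.633 = 28.41 ng/mL
Css,min = Css,max × e^(−kτ) = 28.41 × 0.3876 ≈ 11.0 ng/mL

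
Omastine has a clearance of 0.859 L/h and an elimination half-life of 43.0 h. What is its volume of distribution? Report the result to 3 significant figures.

53.3 L

k = ln 2 / t½ = ln 2 / 43.0 = 0.01612 h⁻¹
V = CL / k = 0.859 / 0.01612 ≈ 53.3 L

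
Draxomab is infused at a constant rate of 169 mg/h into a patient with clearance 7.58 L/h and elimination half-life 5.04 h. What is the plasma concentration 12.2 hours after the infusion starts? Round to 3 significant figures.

18.1 mg/L

Css = rate / CL = 169 / 7.58 = 22.30 mg/L
k = ln 2 / 5.04 = 0.1375 h⁻¹
C(t) = Css (1 − e^(−kt)) = 22.30 × (1 − e^(−1.678)) = 22.30 × 0.8132 ≈ 18.1 mg/L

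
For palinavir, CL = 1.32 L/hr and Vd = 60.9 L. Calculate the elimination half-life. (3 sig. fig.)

32.0 hours

k = CL / V = 1.32 / 60.9 = 0.02167 hr⁻¹
t½ = ln 2 / k = ln 2 / 0.02167 ≈ 32.0 hours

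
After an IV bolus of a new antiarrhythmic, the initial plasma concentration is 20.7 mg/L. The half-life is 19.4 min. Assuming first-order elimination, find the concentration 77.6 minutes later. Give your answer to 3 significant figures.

1.29 mg/L

k = ln 2 / 19.4 = 0.03573 min⁻¹
77.6 min is 4.000 half-lives, so C = 20.7 × (1/2)^4.000 = 20.7 × 0.06250 ≈ 1.29 mg/L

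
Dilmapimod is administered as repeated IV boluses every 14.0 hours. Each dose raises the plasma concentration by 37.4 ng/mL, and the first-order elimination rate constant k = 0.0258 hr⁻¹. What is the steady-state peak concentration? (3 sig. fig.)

Fraction remaining after one interval: e^(−kτ) = e^(−0.02580 × 14.0) = 0.6968
R = 1 / (1 − 0.6968) = 3.299
Css,max = 37.4 × 3.299 ≈ 123 ng/mL

123 ng/mL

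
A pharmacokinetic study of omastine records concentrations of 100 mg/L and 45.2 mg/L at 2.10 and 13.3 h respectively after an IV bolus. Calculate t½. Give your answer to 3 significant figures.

9.78 hours

k = ln(C₁/C₂) / (t₂ − t₁) = ln(100/45.2) / (13.3 − 2.10)
  = 0.7941 / 11.20 = 0.07090 h⁻¹
t½ = ln 2 / k = ln 2 / 0.07090 ≈ 9.78 hours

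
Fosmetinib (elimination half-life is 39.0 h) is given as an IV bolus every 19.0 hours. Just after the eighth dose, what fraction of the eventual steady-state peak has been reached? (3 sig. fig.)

0.933

k = ln 2 / 39.0 = 0.01777 h⁻¹
f_n = 1 − e^(−nkτ) = 1 − e^(−8 × 0.01777 × 19.0) = 1 − e^(−2.701) = 1 − 0.06711 ≈ 0.933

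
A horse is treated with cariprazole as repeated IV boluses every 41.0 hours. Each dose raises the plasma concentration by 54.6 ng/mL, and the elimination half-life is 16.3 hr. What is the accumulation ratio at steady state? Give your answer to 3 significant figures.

1.21

k = ln 2 / 16.3 = 0.04252 hr⁻¹
Fraction remaining after one interval: e^(−kτ) = e^(−0.04252 × 41.0) = 0.1749
R = 1 / (1 − 0.1749) = 1 / 0.8251 ≈ 1.21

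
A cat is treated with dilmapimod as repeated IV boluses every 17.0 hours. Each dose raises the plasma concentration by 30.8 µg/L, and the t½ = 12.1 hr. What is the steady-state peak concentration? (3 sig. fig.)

49.5 µg/L

k = ln 2 / 12.1 = 0.05728 hr⁻¹
Fraction remaining after one interval: e^(−kτ) = e^(−0.05728 × 17.0) = 0.3776
R = 1 / (1 − 0.3776) = 1.607
Css,max = 30.8 × 1.607 ≈ 49.5 µg/L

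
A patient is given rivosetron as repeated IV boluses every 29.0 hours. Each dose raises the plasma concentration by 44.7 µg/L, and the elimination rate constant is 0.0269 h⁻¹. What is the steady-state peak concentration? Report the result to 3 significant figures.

Fraction remaining after one interval: e^(−kτ) = e^(−0.02690 × 29.0) = 0.4584
R = 1 / (1 − 0.4584) = 1.846
Css,max = 44.7 × 1.846 ≈ 82.5 µg/L

82.5 µg/L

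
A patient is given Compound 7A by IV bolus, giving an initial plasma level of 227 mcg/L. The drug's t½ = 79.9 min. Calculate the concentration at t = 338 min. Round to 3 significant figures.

12.1 mcg/L

k = ln 2 / 79.9 = 0.008675 min⁻¹
C(t) = C₀ e^(−kt) = 227 × e^(−0.008675 × 338) = 227 × e^(−2.932) = 227 × 0.05328 ≈ 12.1 mcg/L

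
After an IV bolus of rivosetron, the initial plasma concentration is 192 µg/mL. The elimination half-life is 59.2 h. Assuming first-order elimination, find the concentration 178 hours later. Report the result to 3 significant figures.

23.9 µg/mL

k = ln 2 / 59.2 = 0.01171 h⁻¹
178 h is 3.007 half-lives, so C = 192 × (1/2)^3.007 = 192 × 0.1244 ≈ 23.9 µg/mL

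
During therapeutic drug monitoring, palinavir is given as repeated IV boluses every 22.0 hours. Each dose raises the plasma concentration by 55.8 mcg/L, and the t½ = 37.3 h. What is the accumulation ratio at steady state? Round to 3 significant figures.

k = ln 2 / 37.3 = 0.01858 h⁻¹
Fraction remaining after one interval: e^(−kτ) = e^(−0.01858 × 22.0) = 0.6644
R = 1 / (1 − 0.6644) = 1 / 0.3356 ≈ 2.98

2.98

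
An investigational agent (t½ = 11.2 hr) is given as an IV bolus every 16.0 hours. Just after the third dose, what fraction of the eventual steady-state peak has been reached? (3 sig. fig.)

k = ln 2 / 11.2 = 0.06189 hr⁻¹
f_n = 1 − e^(−nkτ) = 1 − e^(−3 × 0.06189 × 16.0) = 1 − e^(−2.971) = 1 − 0.05127 ≈ 0.949

0.949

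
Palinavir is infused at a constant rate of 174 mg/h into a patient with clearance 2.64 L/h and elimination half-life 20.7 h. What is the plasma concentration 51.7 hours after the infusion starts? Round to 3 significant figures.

Css = rate / CL = 174 / 2.64 = 65.91 mg/L
k = ln 2 / 20.7 = 0.03349 h⁻¹
C(t) = Css (1 − e^(−kt)) = 65.91 × (1 − e^(−1.731)) = 65.91 × 0.8229 ≈ 54.2 mg/L

54.2 mg/L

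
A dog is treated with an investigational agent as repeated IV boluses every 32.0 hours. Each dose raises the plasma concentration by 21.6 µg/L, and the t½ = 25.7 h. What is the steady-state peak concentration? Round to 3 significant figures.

k = ln 2 / 25.7 = 0.02697 h⁻¹
Fraction remaining after one interval: e^(−kτ) = e^(−0.02697 × 32.0) = 0.4219
R = 1 / (1 − 0.4219) = 1.730
Css,max = 21.6 × 1.730 ≈ 37.4 µg/L

37.4 µg/L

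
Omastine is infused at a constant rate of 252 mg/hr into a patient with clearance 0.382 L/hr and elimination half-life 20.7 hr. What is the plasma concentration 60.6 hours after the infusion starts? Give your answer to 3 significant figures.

573 mg/L

Css = rate / CL = 252 / 0.382 = 659.7 mg/L
k = ln 2 / 20.7 = 0.03349 hr⁻¹
C(t) = Css (1 − e^(−kt)) = 659.7 × (1 − e^(−2.029)) = 659.7 × 0.8686 ≈ 573 mg/L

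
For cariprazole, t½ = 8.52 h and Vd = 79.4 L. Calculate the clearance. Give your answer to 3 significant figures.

k = ln 2 / t½ = ln 2 / 8.52 = 0.08136 h⁻¹
CL = k · V = 0.08136 × 79.4 ≈ 6.46 L/h

6.46 L/h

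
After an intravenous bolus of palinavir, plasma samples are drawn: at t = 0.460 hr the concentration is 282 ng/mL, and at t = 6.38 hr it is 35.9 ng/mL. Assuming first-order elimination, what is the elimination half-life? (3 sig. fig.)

1.99 hours

k = ln(C₁/C₂) / (t₂ − t₁) = ln(282/35.9) / (6.38 − 0.460)
  = 2.061 / 5.920 = 0.3482 hr⁻¹
t½ = ln 2 / k = ln 2 / 0.3482 ≈ 1.99 hours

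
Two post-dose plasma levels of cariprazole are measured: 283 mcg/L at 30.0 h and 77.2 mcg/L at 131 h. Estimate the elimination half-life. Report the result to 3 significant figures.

k = ln(C₁/C₂) / (t₂ − t₁) = ln(283/77.2) / (131 − 30.0)
  = 1.299 / 101.0 = 0.01286 h⁻¹
t½ = ln 2 / k = ln 2 / 0.01286 ≈ 53.9 hours

53.9 hours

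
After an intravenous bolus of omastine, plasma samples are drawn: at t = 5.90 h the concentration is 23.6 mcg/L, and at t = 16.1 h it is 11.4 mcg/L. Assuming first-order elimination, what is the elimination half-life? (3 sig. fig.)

k = ln(C₁/C₂) / (t₂ − t₁) = ln(23.6/11.4) / (16.1 − 5.90)
  = 0.7276 / 10.20 = 0.07134 h⁻¹
t½ = ln 2 / k = ln 2 / 0.07134 ≈ 9.72 hours

9.72 hours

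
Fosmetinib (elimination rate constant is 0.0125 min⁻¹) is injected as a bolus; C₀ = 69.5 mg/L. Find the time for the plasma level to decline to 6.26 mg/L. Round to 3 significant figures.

193 minutes

C(t) = C₀ e^(−kt)  ⇒  t = ln(C₀/C) / k
t = ln(69.5/6.26) / 0.01250 = 2.407 / 0.01250 ≈ 193 minutes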